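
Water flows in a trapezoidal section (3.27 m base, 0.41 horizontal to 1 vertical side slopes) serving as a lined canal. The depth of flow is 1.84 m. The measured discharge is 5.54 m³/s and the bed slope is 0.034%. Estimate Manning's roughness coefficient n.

n = 0.025

With bottom width b = 3.27 m and side slope z = 0.41: A = (b + zy)y = (3.27 + 0.41×1.84)×1.84 = 7.405 m²; P = b + 2y√(1+z²) = 3.27 + 2×1.84×1.081 = 7.247 m.
Hydraulic radius R = A/P = 7.405/7.247 = 1.022 m.
Rearranging Manning's equation: n = (1/Q) A R^(2/3) S^(1/2) = (1/5.54) × 7.405 × 1.022^(2/3) × √0.00034 = 0.025.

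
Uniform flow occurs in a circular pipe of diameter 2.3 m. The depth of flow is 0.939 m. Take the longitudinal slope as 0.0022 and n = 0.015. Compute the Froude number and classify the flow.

subcritical

For a circular section of diameter D = 2.3 m at depth y = 0.939 m, the central angle is θ = 2 arccos(1 − 2y/D) = 2.773 rad. Then A = (D²/8)(θ − sin θ) = 1.595 m² and P = Dθ/2 = 3.188 m.
Hydraulic radius R = A/P = 1.595/3.188 = 0.5002 m.
V = (1/n) R^(2/3) √S = (1/0.015) × 0.5002^(2/3) × √0.0022 = 1.97 m/s. Hydraulic depth D_h = A/T = 1.595/2.261 = 0.7054 m.
Froude number Fr = V/√(g·D_h) = 1.97/√(9.81×0.7054) = 0.749, which is less than 1, so the flow is subcritical.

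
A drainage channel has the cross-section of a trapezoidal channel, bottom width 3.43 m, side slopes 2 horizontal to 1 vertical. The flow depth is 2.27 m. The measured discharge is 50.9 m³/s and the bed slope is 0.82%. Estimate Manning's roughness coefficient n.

With bottom width b = 3.43 m and side slope z = 2: A = (b + zy)y = (3.43 + 2×2.27)×2.27 = 18.09 m²; P = b + 2y√(1+z²) = 3.43 + 2×2.27×2.236 = 13.58 m.
Hydraulic radius R = A/P = 18.09/13.58 = 1.332 m.
Rearranging Manning's equation: n = (1/Q) A R^(2/3) S^(1/2) = (1/50.9) × 18.09 × 1.332^(2/3) × √0.0082 = 0.039.

n = 0.039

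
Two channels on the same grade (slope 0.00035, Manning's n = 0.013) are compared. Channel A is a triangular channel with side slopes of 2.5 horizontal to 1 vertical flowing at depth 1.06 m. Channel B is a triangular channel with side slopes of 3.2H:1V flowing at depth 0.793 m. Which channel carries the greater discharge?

Channel A: For a triangular section with side slope z = 2.5: A = zy² = 2.5×1.06² = 2.809 m²; P = 2y√(1+z²) = 2×1.06×2.693 = 5.708 m. Hydraulic radius R = A/P = 2.809/5.708 = 0.4921 m. Q_A = (1/0.013)·2.809·0.4921^(2/3)·√0.00035 = 2.52 m³/s.
Channel B: For a triangular section with side slope z = 3.2: A = zy² = 3.2×0.793² = 2.012 m²; P = 2y√(1+z²) = 2×0.793×3.353 = 5.317 m. Hydraulic radius R = A/P = 2.012/5.317 = 0.3785 m. Q_B = (1/0.013)·2.012·0.3785^(2/3)·√0.00035 = 1.515 m³/s.
Q_A = 2.52 m³/s vs Q_B = 1.515 m³/s, so channel A carries more.

channel A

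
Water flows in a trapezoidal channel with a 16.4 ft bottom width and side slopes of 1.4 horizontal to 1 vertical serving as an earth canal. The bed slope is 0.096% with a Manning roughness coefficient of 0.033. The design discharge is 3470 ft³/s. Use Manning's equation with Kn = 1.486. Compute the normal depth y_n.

Manning's equation rearranged: A R^(2/3) = nQ / (1.486·√S) = 0.033 × 3470 / (1.486 × √0.00096) = 2487.
Trying y = 18.8 ft: A R^(2/3) = 3704 — too large.
Trying y = 11.4 ft: A R^(2/3) = 1302 — too small.
Trying y = 15.6 ft: A R^(2/3) = 2487 — close enough.

y_n = 15.6 ft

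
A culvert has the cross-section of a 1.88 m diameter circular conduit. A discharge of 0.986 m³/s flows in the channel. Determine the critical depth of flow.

At critical depth, Q² T / (g A³) = 1, i.e. A³/T = Q²/g = 0.986²/9.81 = 0.0991.
At y = 0.591 m: A³/T = 0.239 — too large.
At y = 0.471 m: A³/T = 0.09899 — close enough.

y_c = 0.471 m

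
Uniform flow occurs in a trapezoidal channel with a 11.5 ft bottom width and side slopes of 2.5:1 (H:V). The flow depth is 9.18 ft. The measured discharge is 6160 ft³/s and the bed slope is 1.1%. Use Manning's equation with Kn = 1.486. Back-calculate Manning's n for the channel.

With bottom width b = 11.5 ft and side slope z = 2.5: A = (b + zy)y = (11.5 + 2.5×9.18)×9.18 = 316.3 ft²; P = b + 2y√(1+z²) = 11.5 + 2×9.18×2.693 = 60.94 ft.
Hydraulic radius R = A/P = 316.3/60.94 = 5.19 ft.
Rearranging Manning's equation: n = (1.486/Q) A R^(2/3) S^(1/2) = (1.486/6160) × 316.3 × 5.19^(2/3) × √0.011 = 0.024.

n = 0.024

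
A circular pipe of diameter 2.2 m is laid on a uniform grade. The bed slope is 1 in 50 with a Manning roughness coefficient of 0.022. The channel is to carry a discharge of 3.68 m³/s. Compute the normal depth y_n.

y_n = 0.708 m

Manning's equation rearranged: A R^(2/3) = nQ / (1·√S) = 0.022 × 3.68 / (√0.02) = 0.5725.
Try y = 0.617 m: A R^(2/3) = 0.4383 — short.
Try y = 0.708 m: A R^(2/3) = 0.572 — matches.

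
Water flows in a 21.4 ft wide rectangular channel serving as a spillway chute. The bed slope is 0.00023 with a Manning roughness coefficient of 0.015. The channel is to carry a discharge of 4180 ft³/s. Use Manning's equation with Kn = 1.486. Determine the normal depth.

y_n = 32.4 ft

Manning's equation rearranged: A R^(2/3) = nQ / (1.486·√S) = 0.015 × 4180 / (1.486 × √0.00023) = 2782.
Trying y = 22.9 ft: A R^(2/3) = 1843 — too small.
Trying y = 32.4 ft: A R^(2/3) = 2784 — close enough.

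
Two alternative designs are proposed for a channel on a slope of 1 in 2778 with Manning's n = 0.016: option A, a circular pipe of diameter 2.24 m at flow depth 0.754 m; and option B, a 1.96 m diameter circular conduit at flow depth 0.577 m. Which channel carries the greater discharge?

Channel A: For a circular section of diameter D = 2.24 m at depth y = 0.754 m, the central angle is θ = 2 arccos(1 − 2y/D) = 2.476 rad. Then A = (D²/8)(θ − sin θ) = 1.165 m² and P = Dθ/2 = 2.773 m. Hydraulic radius R = A/P = 1.165/2.773 = 0.4203 m. Q_A = (1/0.016)·1.165·0.4203^(2/3)·√0.00036 = 0.7754 m³/s.
Channel B: For a circular section of diameter D = 1.96 m at depth y = 0.577 m, the central angle is θ = 2 arccos(1 − 2y/D) = 2.294 rad. Then A = (D²/8)(θ − sin θ) = 0.7416 m² and P = Dθ/2 = 2.248 m. Hydraulic radius R = A/P = 0.7416/2.248 = 0.3299 m. Q_B = (1/0.016)·0.7416·0.3299^(2/3)·√0.00036 = 0.4198 m³/s.
Q_A = 0.7754 m³/s vs Q_B = 0.4198 m³/s, so channel A carries more.

channel A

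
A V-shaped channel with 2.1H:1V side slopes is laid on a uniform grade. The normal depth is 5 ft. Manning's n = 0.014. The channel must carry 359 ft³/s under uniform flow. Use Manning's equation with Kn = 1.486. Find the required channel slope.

S = 0.0014

For a triangular section with side slope z = 2.1: A = zy² = 2.1×5² = 52.5 ft²; P = 2y√(1+z²) = 2×5×2.326 = 23.26 ft.
Hydraulic radius R = A/P = 52.5/23.26 = 2.257 ft.
From Manning's equation, S = [nQ / (1.486 A R^(2/3))]² = [0.014 × 359 / (1.486 × 52.5 × 2.257^(2/3))]² = 0.0014.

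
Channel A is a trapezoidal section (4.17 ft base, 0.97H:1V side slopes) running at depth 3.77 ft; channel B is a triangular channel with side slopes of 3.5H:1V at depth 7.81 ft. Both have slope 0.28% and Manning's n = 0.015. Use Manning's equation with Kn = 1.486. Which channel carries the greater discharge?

Channel A: With bottom width b = 4.17 ft and side slope z = 0.97: A = (b + zy)y = (4.17 + 0.97×3.77)×3.77 = 29.51 ft²; P = b + 2y√(1+z²) = 4.17 + 2×3.77×1.393 = 14.67 ft. Hydraulic radius R = A/P = 29.51/14.67 = 2.011 ft. Q_A = (1.486/0.015)·29.51·2.011^(2/3)·√0.0028 = 246.4 ft³/s.
Channel B: For a triangular section with side slope z = 3.5: A = zy² = 3.5×7.81² = 213.5 ft²; P = 2y√(1+z²) = 2×7.81×3.64 = 56.86 ft. Hydraulic radius R = A/P = 213.5/56.86 = 3.755 ft. Q_B = (1.486/0.015)·213.5·3.755^(2/3)·√0.0028 = 2704 ft³/s.
Q_A = 246.4 ft³/s vs Q_B = 2704 ft³/s, so channel B carries more.

channel B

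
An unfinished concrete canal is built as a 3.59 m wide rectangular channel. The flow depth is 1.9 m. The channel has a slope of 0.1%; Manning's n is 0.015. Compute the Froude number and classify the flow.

subcritical

Flow area A = b·y = 3.59 × 1.9 = 6.821 m². Wetted perimeter P = b + 2y = 3.59 + 2×1.9 = 7.39 m.
Hydraulic radius R = A/P = 6.821/7.39 = 0.923 m.
V = (1/n) R^(2/3) √S = (1/0.015) × 0.923^(2/3) × √0.001 = 1.999 m/s. Hydraulic depth D_h = A/T = 6.821/3.59 = 1.9 m.
Froude number Fr = V/√(g·D_h) = 1.999/√(9.81×1.9) = 0.463, which is less than 1, so the flow is subcritical.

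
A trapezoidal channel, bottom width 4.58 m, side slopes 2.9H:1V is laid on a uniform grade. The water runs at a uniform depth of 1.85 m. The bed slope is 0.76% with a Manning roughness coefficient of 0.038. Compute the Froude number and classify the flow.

subcritical

With bottom width b = 4.58 m and side slope z = 2.9: A = (b + zy)y = (4.58 + 2.9×1.85)×1.85 = 18.4 m²; P = b + 2y√(1+z²) = 4.58 + 2×1.85×3.068 = 15.93 m.
Hydraulic radius R = A/P = 18.4/15.93 = 1.155 m.
V = (1/n) R^(2/3) √S = (1/0.038) × 1.155^(2/3) × √0.0076 = 2.525 m/s. Hydraulic depth D_h = A/T = 18.4/15.31 = 1.202 m.
Froude number Fr = V/√(g·D_h) = 2.525/√(9.81×1.202) = 0.736, which is less than 1, so the flow is subcritical.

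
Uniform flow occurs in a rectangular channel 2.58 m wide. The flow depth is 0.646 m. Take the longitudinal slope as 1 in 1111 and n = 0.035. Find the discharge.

Flow area A = b·y = 2.58 × 0.646 = 1.667 m². Wetted perimeter P = b + 2y = 2.58 + 2×0.646 = 3.872 m.
Hydraulic radius R = A/P = 1.667/3.872 = 0.4304 m.
Manning's equation: Q = (1/n) A R^(2/3) S^(1/2) = (1/0.035) × 1.667 × 0.4304^(2/3) × 0.0009001^(1/2) = 0.814 m³/s.

Q = 0.814 m³/s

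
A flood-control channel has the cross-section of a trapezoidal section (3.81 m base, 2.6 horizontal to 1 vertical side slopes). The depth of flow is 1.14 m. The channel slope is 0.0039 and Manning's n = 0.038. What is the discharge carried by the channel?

With bottom width b = 3.81 m and side slope z = 2.6: A = (b + zy)y = (3.81 + 2.6×1.14)×1.14 = 7.722 m²; P = b + 2y√(1+z²) = 3.81 + 2×1.14×2.786 = 10.16 m.
Hydraulic radius R = A/P = 7.722/10.16 = 0.76 m.
Manning's equation: Q = (1/n) A R^(2/3) S^(1/2) = (1/0.038) × 7.722 × 0.76^(2/3) × 0.0039^(1/2) = 10.6 m³/s.

Q = 10.6 m³/s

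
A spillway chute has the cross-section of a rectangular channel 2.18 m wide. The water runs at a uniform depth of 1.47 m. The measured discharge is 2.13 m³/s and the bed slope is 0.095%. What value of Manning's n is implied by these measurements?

Flow area A = b·y = 2.18 × 1.47 = 3.205 m². Wetted perimeter P = b + 2y = 2.18 + 2×1.47 = 5.12 m.
Hydraulic radius R = A/P = 3.205/5.12 = 0.6259 m.
Rearranging Manning's equation: n = (1/Q) A R^(2/3) S^(1/2) = (1/2.13) × 3.205 × 0.6259^(2/3) × √0.00095 = 0.0339.

n = 0.0339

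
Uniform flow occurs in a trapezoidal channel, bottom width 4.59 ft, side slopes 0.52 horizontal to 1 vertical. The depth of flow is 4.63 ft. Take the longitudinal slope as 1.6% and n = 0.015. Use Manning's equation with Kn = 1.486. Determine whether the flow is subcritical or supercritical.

supercritical

With bottom width b = 4.59 ft and side slope z = 0.52: A = (b + zy)y = (4.59 + 0.52×4.63)×4.63 = 32.4 ft²; P = b + 2y√(1+z²) = 4.59 + 2×4.63×1.127 = 15.03 ft.
Hydraulic radius R = A/P = 32.4/15.03 = 2.156 ft.
V = (1.486/n) R^(2/3) √S = (1.486/0.015) × 2.156^(2/3) × √0.016 = 20.91 ft/s. Hydraulic depth D_h = A/T = 32.4/9.405 = 3.445 ft.
Froude number Fr = V/√(g·D_h) = 20.91/√(32.2×3.445) = 1.99, which is greater than 1, so the flow is supercritical.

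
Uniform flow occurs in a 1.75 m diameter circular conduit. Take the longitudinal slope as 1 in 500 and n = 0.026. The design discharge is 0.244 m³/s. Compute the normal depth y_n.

Manning's equation rearranged: A R^(2/3) = nQ / (1·√S) = 0.026 × 0.244 / (√0.002) = 0.1419.
At y = 0.29 m: A R^(2/3) = 0.08272 — short.
At y = 0.378 m: A R^(2/3) = 0.1418 — ≈ 0.1419.

y_n = 0.378 m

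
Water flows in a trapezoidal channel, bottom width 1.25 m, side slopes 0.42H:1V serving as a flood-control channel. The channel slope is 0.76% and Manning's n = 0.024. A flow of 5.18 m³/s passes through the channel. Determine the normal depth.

Manning's equation rearranged: A R^(2/3) = nQ / (1·√S) = 0.024 × 5.18 / (√0.0076) = 1.426.
At y = 1.42 m: A R^(2/3) = 1.876 — high.
At y = 0.855 m: A R^(2/3) = 0.7997 — low.
At y = 1.21 m: A R^(2/3) = 1.426 — close enough.

y_n = 1.21 m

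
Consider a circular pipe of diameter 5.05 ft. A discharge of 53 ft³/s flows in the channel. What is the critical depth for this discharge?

At critical depth, Q² T / (g A³) = 1, i.e. A³/T = Q²/g = 53²/32.2 = 87.24.
Trying y = 1.83 ft: A³/T = 57.88 — too small.
Trying y = 2.26 ft: A³/T = 130.2 — too large.
Trying y = 2.04 ft: A³/T = 87.9 — matches.

y_c = 2.04 ft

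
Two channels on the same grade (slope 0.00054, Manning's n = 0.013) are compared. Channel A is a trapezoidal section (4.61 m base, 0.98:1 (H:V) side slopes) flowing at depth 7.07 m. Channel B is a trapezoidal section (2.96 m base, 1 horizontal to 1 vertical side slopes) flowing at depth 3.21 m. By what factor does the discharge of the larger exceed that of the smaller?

Channel A: With bottom width b = 4.61 m and side slope z = 0.98: A = (b + zy)y = (4.61 + 0.98×7.07)×7.07 = 81.58 m²; P = b + 2y√(1+z²) = 4.61 + 2×7.07×1.4 = 24.41 m. Hydraulic radius R = A/P = 81.58/24.41 = 3.342 m. Q_A = (1/0.013)·81.58·3.342^(2/3)·√0.00054 = 326 m³/s.
Channel B: With bottom width b = 2.96 m and side slope z = 1: A = (b + zy)y = (2.96 + 1×3.21)×3.21 = 19.81 m²; P = b + 2y√(1+z²) = 2.96 + 2×3.21×1.414 = 12.04 m. Hydraulic radius R = A/P = 19.81/12.04 = 1.645 m. Q_B = (1/0.013)·19.81·1.645^(2/3)·√0.00054 = 49.34 m³/s.
The larger discharge is 326 m³/s and the smaller is 49.34 m³/s; the ratio is 6.61.

6.61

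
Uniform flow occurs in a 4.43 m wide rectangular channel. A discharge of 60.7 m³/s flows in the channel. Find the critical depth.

For a rectangular channel, critical depth y_c = (q²/g)^(1/3) where q = Q/b = 60.7/4.43 = 13.7 m²/s.
So y_c = (13.7²/9.81)^(1/3) = 2.67 m.

y_c = 2.67 m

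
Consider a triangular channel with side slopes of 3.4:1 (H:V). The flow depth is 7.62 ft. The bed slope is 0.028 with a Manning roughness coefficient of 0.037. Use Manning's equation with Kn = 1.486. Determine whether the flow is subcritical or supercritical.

For a triangular section with side slope z = 3.4: A = zy² = 3.4×7.62² = 197.4 ft²; P = 2y√(1+z²) = 2×7.62×3.544 = 54.01 ft.
Hydraulic radius R = A/P = 197.4/54.01 = 3.655 ft.
V = (1.486/n) R^(2/3) √S = (1.486/0.037) × 3.655^(2/3) × √0.028 = 15.95 ft/s. Hydraulic depth D_h = A/T = 197.4/51.82 = 3.81 ft.
Froude number Fr = V/√(g·D_h) = 15.95/√(32.2×3.81) = 1.44, which is greater than 1, so the flow is supercritical.

supercritical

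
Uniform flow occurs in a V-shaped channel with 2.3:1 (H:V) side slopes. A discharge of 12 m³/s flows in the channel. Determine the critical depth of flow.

y_c = 1.41 m

At critical depth, Q² T / (g A³) = 1, i.e. A³/T = Q²/g = 12²/9.81 = 14.68.
Trying y = 1.76 m: A³/T = 44.67 — too large.
Trying y = 1.03 m: A³/T = 3.066 — too small.
Trying y = 1.41 m: A³/T = 14.74 — close enough.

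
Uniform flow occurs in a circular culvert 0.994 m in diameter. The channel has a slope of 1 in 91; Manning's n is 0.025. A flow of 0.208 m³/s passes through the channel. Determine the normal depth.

Manning's equation rearranged: A R^(2/3) = nQ / (1·√S) = 0.025 × 0.208 / (√0.01099) = 0.0496.
Trying y = 0.341 m: A R^(2/3) = 0.07766 — high.
Trying y = 0.223 m: A R^(2/3) = 0.03386 — low.
Trying y = 0.27 m: A R^(2/3) = 0.04949 — matches.

y_n = 0.27 m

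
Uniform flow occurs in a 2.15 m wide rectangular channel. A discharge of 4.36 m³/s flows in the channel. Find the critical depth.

For a rectangular channel, critical depth y_c = (q²/g)^(1/3) where q = Q/b = 4.36/2.15 = 2.028 m²/s.
So y_c = (2.028²/9.81)^(1/3) = 0.748 m.

y_c = 0.748 m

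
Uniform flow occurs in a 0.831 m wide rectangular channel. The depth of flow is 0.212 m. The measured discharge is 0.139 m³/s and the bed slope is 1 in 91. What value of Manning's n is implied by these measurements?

n = 0.0359

Flow area A = b·y = 0.831 × 0.212 = 0.1762 m². Wetted perimeter P = b + 2y = 0.831 + 2×0.212 = 1.255 m.
Hydraulic radius R = A/P = 0.1762/1.255 = 0.1404 m.
Rearranging Manning's equation: n = (1/Q) A R^(2/3) S^(1/2) = (1/0.139) × 0.1762 × 0.1404^(2/3) × √0.01099 = 0.0359.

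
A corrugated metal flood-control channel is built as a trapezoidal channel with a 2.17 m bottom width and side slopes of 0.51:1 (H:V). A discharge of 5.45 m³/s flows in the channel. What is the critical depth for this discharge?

y_c = 0.808 m

At critical depth, Q² T / (g A³) = 1, i.e. A³/T = Q²/g = 5.45²/9.81 = 3.028.
At y = 0.582 m: A³/T = 1.071 — low.
At y = 0.882 m: A³/T = 4.019 — high.
At y = 0.808 m: A³/T = 3.033 — matches.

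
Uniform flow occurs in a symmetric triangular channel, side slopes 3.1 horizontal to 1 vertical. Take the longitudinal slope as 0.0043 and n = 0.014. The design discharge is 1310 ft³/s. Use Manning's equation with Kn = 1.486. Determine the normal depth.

Manning's equation rearranged: A R^(2/3) = nQ / (1.486·√S) = 0.014 × 1310 / (1.486 × √0.0043) = 188.2.
Try y = 6.71 ft: A R^(2/3) = 302.6 — too large.
Try y = 5.62 ft: A R^(2/3) = 188.6 — ≈ 188.2.

y_n = 5.62 ft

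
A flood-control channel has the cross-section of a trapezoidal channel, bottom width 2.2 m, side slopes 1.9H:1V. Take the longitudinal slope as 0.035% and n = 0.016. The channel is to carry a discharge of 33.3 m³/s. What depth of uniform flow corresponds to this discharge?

Manning's equation rearranged: A R^(2/3) = nQ / (1·√S) = 0.016 × 33.3 / (√0.00035) = 28.48.
Try y = 3.22 m: A R^(2/3) = 37.72 — too large.
Try y = 2.49 m: A R^(2/3) = 20.96 — too small.
Try y = 2.85 m: A R^(2/3) = 28.48 — matches.

y_n = 2.85 m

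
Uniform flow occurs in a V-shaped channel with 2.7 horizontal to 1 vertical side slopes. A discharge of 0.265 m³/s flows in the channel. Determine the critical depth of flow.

y_c = 0.287 m

At critical depth, Q² T / (g A³) = 1, i.e. A³/T = Q²/g = 0.265²/9.81 = 0.007159.
Trying y = 0.32 m: A³/T = 0.01223 — too large.
Trying y = 0.287 m: A³/T = 0.007098 — close enough.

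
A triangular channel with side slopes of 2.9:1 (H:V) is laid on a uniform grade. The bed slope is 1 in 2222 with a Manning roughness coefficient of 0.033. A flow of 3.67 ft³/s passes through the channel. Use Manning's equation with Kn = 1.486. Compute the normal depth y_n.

y_n = 1.34 ft

Manning's equation rearranged: A R^(2/3) = nQ / (1.486·√S) = 0.033 × 3.67 / (1.486 × √0.00045) = 3.842.
Try y = 1.12 ft: A R^(2/3) = 2.381 — low.
Try y = 1.34 ft: A R^(2/3) = 3.841 — ≈ 3.842.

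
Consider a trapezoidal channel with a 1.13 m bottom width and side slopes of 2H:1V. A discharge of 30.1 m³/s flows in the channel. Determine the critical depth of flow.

y_c = 1.89 m

At critical depth, Q² T / (g A³) = 1, i.e. A³/T = Q²/g = 30.1²/9.81 = 92.36.
Trying y = 2.24 m: A³/T = 196.7 — over.
Trying y = 1.68 m: A³/T = 54.68 — short.
Trying y = 1.89 m: A³/T = 91.96 — ≈ 92.36.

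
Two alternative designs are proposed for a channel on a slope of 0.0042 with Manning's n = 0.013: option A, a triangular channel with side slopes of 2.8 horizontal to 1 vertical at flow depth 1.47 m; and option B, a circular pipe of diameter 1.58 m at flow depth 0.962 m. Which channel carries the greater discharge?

channel A

Channel A: For a triangular section with side slope z = 2.8: A = zy² = 2.8×1.47² = 6.051 m²; P = 2y√(1+z²) = 2×1.47×2.973 = 8.741 m. Hydraulic radius R = A/P = 6.051/8.741 = 0.6922 m. Q_A = (1/0.013)·6.051·0.6922^(2/3)·√0.0042 = 23.6 m³/s.
Channel B: For a circular section of diameter D = 1.58 m at depth y = 0.962 m, the central angle is θ = 2 arccos(1 − 2y/D) = 3.581 rad. Then A = (D²/8)(θ − sin θ) = 1.25 m² and P = Dθ/2 = 2.829 m. Hydraulic radius R = A/P = 1.25/2.829 = 0.4419 m. Q_B = (1/0.013)·1.25·0.4419^(2/3)·√0.0042 = 3.615 m³/s.
Q_A = 23.6 m³/s vs Q_B = 3.615 m³/s, so channel A carries more.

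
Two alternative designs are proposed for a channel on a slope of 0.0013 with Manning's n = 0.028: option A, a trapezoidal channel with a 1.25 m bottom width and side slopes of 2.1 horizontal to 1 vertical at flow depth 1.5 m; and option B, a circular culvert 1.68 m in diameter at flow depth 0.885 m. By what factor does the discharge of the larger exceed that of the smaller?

Channel A: With bottom width b = 1.25 m and side slope z = 2.1: A = (b + zy)y = (1.25 + 2.1×1.5)×1.5 = 6.6 m²; P = b + 2y√(1+z²) = 1.25 + 2×1.5×2.326 = 8.228 m. Hydraulic radius R = A/P = 6.6/8.228 = 0.8022 m. Q_A = (1/0.028)·6.6·0.8022^(2/3)·√0.0013 = 7.337 m³/s.
Channel B: For a circular section of diameter D = 1.68 m at depth y = 0.885 m, the central angle is θ = 2 arccos(1 − 2y/D) = 3.249 rad. Then A = (D²/8)(θ − sin θ) = 1.184 m² and P = Dθ/2 = 2.729 m. Hydraulic radius R = A/P = 1.184/2.729 = 0.4338 m. Q_B = (1/0.028)·1.184·0.4338^(2/3)·√0.0013 = 0.8737 m³/s.
The larger discharge is 7.337 m³/s and the smaller is 0.8737 m³/s; the ratio is 8.4.

8.4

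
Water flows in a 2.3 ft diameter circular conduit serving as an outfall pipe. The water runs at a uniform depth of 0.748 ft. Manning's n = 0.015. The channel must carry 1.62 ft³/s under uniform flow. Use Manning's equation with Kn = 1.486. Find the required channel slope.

For a circular section of diameter D = 2.3 ft at depth y = 0.748 ft, the central angle is θ = 2 arccos(1 − 2y/D) = 2.427 rad. Then A = (D²/8)(θ − sin θ) = 1.172 ft² and P = Dθ/2 = 2.791 ft.
Hydraulic radius R = A/P = 1.172/2.791 = 0.4198 ft.
From Manning's equation, S = [nQ / (1.486 A R^(2/3))]² = [0.015 × 1.62 / (1.486 × 1.172 × 0.4198^(2/3))]² = 0.000619.

S = 0.000619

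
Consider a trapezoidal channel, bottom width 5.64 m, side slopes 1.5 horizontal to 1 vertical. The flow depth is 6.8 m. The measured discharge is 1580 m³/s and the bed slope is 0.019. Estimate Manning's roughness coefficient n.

With bottom width b = 5.64 m and side slope z = 1.5: A = (b + zy)y = (5.64 + 1.5×6.8)×6.8 = 107.7 m²; P = b + 2y√(1+z²) = 5.64 + 2×6.8×1.803 = 30.16 m.
Hydraulic radius R = A/P = 107.7/30.16 = 3.572 m.
Rearranging Manning's equation: n = (1/Q) A R^(2/3) S^(1/2) = (1/1580) × 107.7 × 3.572^(2/3) × √0.019 = 0.022.

n = 0.022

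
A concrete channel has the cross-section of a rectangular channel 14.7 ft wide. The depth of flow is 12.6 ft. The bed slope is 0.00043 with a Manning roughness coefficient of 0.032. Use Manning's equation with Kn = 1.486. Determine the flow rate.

Q = 496 ft³/s

Flow area A = b·y = 14.7 × 12.6 = 185.2 ft². Wetted perimeter P = b + 2y = 14.7 + 2×12.6 = 39.9 ft.
Hydraulic radius R = A/P = 185.2/39.9 = 4.642 ft.
Manning's equation: Q = (1.486/n) A R^(2/3) S^(1/2) = (1.486/0.032) × 185.2 × 4.642^(2/3) × 0.00043^(1/2) = 496 ft³/s.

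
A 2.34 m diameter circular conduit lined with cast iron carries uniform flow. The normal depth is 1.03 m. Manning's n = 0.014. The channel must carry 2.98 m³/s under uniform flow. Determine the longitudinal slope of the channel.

For a circular section of diameter D = 2.34 m at depth y = 1.03 m, the central angle is θ = 2 arccos(1 − 2y/D) = 2.902 rad. Then A = (D²/8)(θ − sin θ) = 1.823 m² and P = Dθ/2 = 3.395 m.
Hydraulic radius R = A/P = 1.823/3.395 = 0.5371 m.
From Manning's equation, S = [nQ / (1 A R^(2/3))]² = [0.014 × 2.98 / (1 × 1.823 × 0.5371^(2/3))]² = 0.0012.

S = 0.0012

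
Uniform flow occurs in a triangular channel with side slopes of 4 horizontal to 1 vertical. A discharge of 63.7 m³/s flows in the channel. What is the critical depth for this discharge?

At critical depth, Q² T / (g A³) = 1, i.e. A³/T = Q²/g = 63.7²/9.81 = 413.6.
Try y = 1.87 m: A³/T = 182.9 — too small.
Try y = 2.81 m: A³/T = 1402 — too large.
Try y = 2.2 m: A³/T = 412.3 — matches.

y_c = 2.2 m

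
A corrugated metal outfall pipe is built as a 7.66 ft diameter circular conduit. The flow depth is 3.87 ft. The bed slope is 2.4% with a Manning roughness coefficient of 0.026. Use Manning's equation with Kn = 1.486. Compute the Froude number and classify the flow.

supercritical

For a circular section of diameter D = 7.66 ft at depth y = 3.87 ft, the central angle is θ = 2 arccos(1 − 2y/D) = 3.162 rad. Then A = (D²/8)(θ − sin θ) = 23.35 ft² and P = Dθ/2 = 12.11 ft.
Hydraulic radius R = A/P = 23.35/12.11 = 1.928 ft.
V = (1.486/n) R^(2/3) √S = (1.486/0.026) × 1.928^(2/3) × √0.024 = 13.71 ft/s. Hydraulic depth D_h = A/T = 23.35/7.66 = 3.048 ft.
Froude number Fr = V/√(g·D_h) = 13.71/√(32.2×3.048) = 1.38, which is greater than 1, so the flow is supercritical.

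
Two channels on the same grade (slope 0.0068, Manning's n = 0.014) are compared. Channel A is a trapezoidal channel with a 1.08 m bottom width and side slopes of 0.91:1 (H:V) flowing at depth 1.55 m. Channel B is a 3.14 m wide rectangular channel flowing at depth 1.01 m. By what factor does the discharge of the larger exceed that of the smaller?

Channel A: With bottom width b = 1.08 m and side slope z = 0.91: A = (b + zy)y = (1.08 + 0.91×1.55)×1.55 = 3.86 m²; P = b + 2y√(1+z²) = 1.08 + 2×1.55×1.352 = 5.271 m. Hydraulic radius R = A/P = 3.86/5.271 = 0.7323 m. Q_A = (1/0.014)·3.86·0.7323^(2/3)·√0.0068 = 18.47 m³/s.
Channel B: Flow area A = b·y = 3.14 × 1.01 = 3.171 m². Wetted perimeter P = b + 2y = 3.14 + 2×1.01 = 5.16 m. Hydraulic radius R = A/P = 3.171/5.16 = 0.6146 m. Q_B = (1/0.014)·3.171·0.6146^(2/3)·√0.0068 = 13.5 m³/s.
The larger discharge is 18.47 m³/s and the smaller is 13.5 m³/s; the ratio is 1.37.

1.37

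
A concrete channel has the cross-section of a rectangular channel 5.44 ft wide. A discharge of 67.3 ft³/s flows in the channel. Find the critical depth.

For a rectangular channel, critical depth y_c = (q²/g)^(1/3) where q = Q/b = 67.3/5.44 = 12.37 ft²/s.
So y_c = (12.37²/32.2)^(1/3) = 1.68 ft.

y_c = 1.68 ft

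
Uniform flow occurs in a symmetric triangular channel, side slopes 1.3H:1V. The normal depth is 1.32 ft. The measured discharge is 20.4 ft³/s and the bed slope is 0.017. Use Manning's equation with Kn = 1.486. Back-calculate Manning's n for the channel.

For a triangular section with side slope z = 1.3: A = zy² = 1.3×1.32² = 2.265 ft²; P = 2y√(1+z²) = 2×1.32×1.64 = 4.33 ft.
Hydraulic radius R = A/P = 2.265/4.33 = 0.5231 ft.
Rearranging Manning's equation: n = (1.486/Q) A R^(2/3) S^(1/2) = (1.486/20.4) × 2.265 × 0.5231^(2/3) × √0.017 = 0.014.

n = 0.014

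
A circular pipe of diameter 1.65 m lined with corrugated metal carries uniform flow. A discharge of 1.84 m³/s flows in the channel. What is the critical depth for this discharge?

y_c = 0.676 m

At critical depth, Q² T / (g A³) = 1, i.e. A³/T = Q²/g = 1.84²/9.81 = 0.3451.
At y = 0.595 m: A³/T = 0.2115 — low.
At y = 0.781 m: A³/T = 0.6007 — high.
At y = 0.676 m: A³/T = 0.3455 — matches.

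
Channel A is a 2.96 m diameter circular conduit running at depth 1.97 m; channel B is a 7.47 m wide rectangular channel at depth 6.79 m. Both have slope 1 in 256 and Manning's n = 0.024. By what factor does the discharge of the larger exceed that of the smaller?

Channel A: For a circular section of diameter D = 2.96 m at depth y = 1.97 m, the central angle is θ = 2 arccos(1 − 2y/D) = 3.816 rad. Then A = (D²/8)(θ − sin θ) = 4.864 m² and P = Dθ/2 = 5.648 m. Hydraulic radius R = A/P = 4.864/5.648 = 0.8611 m. Q_A = (1/0.024)·4.864·0.8611^(2/3)·√0.003906 = 11.47 m³/s.
Channel B: Flow area A = b·y = 7.47 × 6.79 = 50.72 m². Wetted perimeter P = b + 2y = 7.47 + 2×6.79 = 21.05 m. Hydraulic radius R = A/P = 50.72/21.05 = 2.41 m. Q_B = (1/0.024)·50.72·2.41^(2/3)·√0.003906 = 237.4 m³/s.
The larger discharge is 237.4 m³/s and the smaller is 11.47 m³/s; the ratio is 20.7.

20.7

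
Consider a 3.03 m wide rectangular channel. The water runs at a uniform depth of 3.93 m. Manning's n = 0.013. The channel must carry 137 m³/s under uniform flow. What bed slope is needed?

S = 0.0199

Flow area A = b·y = 3.03 × 3.93 = 11.91 m². Wetted perimeter P = b + 2y = 3.03 + 2×3.93 = 10.89 m.
Hydraulic radius R = A/P = 11.91/10.89 = 1.093 m.
From Manning's equation, S = [nQ / (1 A R^(2/3))]² = [0.013 × 137 / (1 × 11.91 × 1.093^(2/3))]² = 0.0199.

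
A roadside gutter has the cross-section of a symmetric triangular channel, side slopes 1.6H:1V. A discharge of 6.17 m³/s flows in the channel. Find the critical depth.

y_c = 1.25 m

At critical depth, Q² T / (g A³) = 1, i.e. A³/T = Q²/g = 6.17²/9.81 = 3.881.
Try y = 1.03 m: A³/T = 1.484 — short.
Try y = 1.25 m: A³/T = 3.906 — matches.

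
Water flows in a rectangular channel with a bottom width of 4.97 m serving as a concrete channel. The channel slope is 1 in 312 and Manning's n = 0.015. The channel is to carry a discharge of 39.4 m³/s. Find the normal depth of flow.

Manning's equation rearranged: A R^(2/3) = nQ / (1·√S) = 0.015 × 39.4 / (√0.003205) = 10.44.
Try y = 2.16 m: A R^(2/3) = 11.82 — high.
Try y = 1.63 m: A R^(2/3) = 8.016 — low.
Try y = 1.97 m: A R^(2/3) = 10.43 — ≈ 10.44.

y_n = 1.97 m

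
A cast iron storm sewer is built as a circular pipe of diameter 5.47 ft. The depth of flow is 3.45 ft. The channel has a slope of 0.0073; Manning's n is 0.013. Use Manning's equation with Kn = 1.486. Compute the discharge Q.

Q = 205 ft³/s

For a circular section of diameter D = 5.47 ft at depth y = 3.45 ft, the central angle is θ = 2 arccos(1 − 2y/D) = 3.671 rad. Then A = (D²/8)(θ − sin θ) = 15.62 ft² and P = Dθ/2 = 10.04 ft.
Hydraulic radius R = A/P = 15.62/10.04 = 1.556 ft.
Manning's equation: Q = (1.486/n) A R^(2/3) S^(1/2) = (1.486/0.013) × 15.62 × 1.556^(2/3) × 0.0073^(1/2) = 205 ft³/s.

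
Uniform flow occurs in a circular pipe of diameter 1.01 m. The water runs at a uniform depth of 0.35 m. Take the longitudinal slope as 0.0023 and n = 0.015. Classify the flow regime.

subcritical

For a circular section of diameter D = 1.01 m at depth y = 0.35 m, the central angle is θ = 2 arccos(1 − 2y/D) = 2.518 rad. Then A = (D²/8)(θ − sin θ) = 0.2465 m² and P = Dθ/2 = 1.271 m.
Hydraulic radius R = A/P = 0.2465/1.271 = 0.1939 m.
V = (1/n) R^(2/3) √S = (1/0.015) × 0.1939^(2/3) × √0.0023 = 1.071 m/s. Hydraulic depth D_h = A/T = 0.2465/0.9612 = 0.2565 m.
Froude number Fr = V/√(g·D_h) = 1.071/√(9.81×0.2565) = 0.675, which is less than 1, so the flow is subcritical.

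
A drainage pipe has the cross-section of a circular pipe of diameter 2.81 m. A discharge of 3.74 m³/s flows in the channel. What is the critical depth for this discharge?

At critical depth, Q² T / (g A³) = 1, i.e. A³/T = Q²/g = 3.74²/9.81 = 1.426.
Trying y = 1.06 m: A³/T = 3.604 — high.
Trying y = 0.735 m: A³/T = 0.8734 — low.
Trying y = 0.834 m: A³/T = 1.427 — ≈ 1.426.

y_c = 0.834 m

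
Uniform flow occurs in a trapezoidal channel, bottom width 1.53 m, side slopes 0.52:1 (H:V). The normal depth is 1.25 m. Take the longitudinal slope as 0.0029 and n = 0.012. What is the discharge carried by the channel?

With bottom width b = 1.53 m and side slope z = 0.52: A = (b + zy)y = (1.53 + 0.52×1.25)×1.25 = 2.725 m²; P = b + 2y√(1+z²) = 1.53 + 2×1.25×1.127 = 4.348 m.
Hydraulic radius R = A/P = 2.725/4.348 = 0.6268 m.
Manning's equation: Q = (1/n) A R^(2/3) S^(1/2) = (1/0.012) × 2.725 × 0.6268^(2/3) × 0.0029^(1/2) = 8.96 m³/s.

Q = 8.96 m³/s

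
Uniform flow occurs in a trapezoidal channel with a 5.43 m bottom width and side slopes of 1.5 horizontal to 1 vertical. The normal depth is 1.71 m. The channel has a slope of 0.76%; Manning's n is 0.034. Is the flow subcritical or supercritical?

With bottom width b = 5.43 m and side slope z = 1.5: A = (b + zy)y = (5.43 + 1.5×1.71)×1.71 = 13.67 m²; P = b + 2y√(1+z²) = 5.43 + 2×1.71×1.803 = 11.6 m.
Hydraulic radius R = A/P = 13.67/11.6 = 1.179 m.
V = (1/n) R^(2/3) √S = (1/0.034) × 1.179^(2/3) × √0.0076 = 2.862 m/s. Hydraulic depth D_h = A/T = 13.67/10.56 = 1.295 m.
Froude number Fr = V/√(g·D_h) = 2.862/√(9.81×1.295) = 0.803, which is less than 1, so the flow is subcritical.

subcritical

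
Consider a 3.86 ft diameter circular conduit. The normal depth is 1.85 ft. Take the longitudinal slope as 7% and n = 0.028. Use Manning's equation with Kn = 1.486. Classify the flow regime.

supercritical

For a circular section of diameter D = 3.86 ft at depth y = 1.85 ft, the central angle is θ = 2 arccos(1 − 2y/D) = 3.059 rad. Then A = (D²/8)(θ − sin θ) = 5.542 ft² and P = Dθ/2 = 5.903 ft.
Hydraulic radius R = A/P = 5.542/5.903 = 0.9389 ft.
V = (1.486/n) R^(2/3) √S = (1.486/0.028) × 0.9389^(2/3) × √0.07 = 13.46 ft/s. Hydraulic depth D_h = A/T = 5.542/3.857 = 1.437 ft.
Froude number Fr = V/√(g·D_h) = 13.46/√(32.2×1.437) = 1.98, which is greater than 1, so the flow is supercritical.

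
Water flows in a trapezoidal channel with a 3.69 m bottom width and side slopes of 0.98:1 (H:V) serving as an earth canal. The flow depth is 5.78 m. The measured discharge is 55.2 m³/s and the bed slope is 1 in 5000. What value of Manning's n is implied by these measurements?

n = 0.027

With bottom width b = 3.69 m and side slope z = 0.98: A = (b + zy)y = (3.69 + 0.98×5.78)×5.78 = 54.07 m²; P = b + 2y√(1+z²) = 3.69 + 2×5.78×1.4 = 19.88 m.
Hydraulic radius R = A/P = 54.07/19.88 = 2.72 m.
Rearranging Manning's equation: n = (1/Q) A R^(2/3) S^(1/2) = (1/55.2) × 54.07 × 2.72^(2/3) × √0.0002 = 0.027.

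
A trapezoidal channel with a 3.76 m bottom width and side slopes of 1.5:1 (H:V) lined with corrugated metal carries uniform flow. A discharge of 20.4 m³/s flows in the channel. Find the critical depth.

At critical depth, Q² T / (g A³) = 1, i.e. A³/T = Q²/g = 20.4²/9.81 = 42.42.
Try y = 1.46 m: A³/T = 80.54 — high.
Try y = 0.86 m: A³/T = 12.92 — low.
Try y = 1.22 m: A³/T = 42.75 — matches.

y_c = 1.22 m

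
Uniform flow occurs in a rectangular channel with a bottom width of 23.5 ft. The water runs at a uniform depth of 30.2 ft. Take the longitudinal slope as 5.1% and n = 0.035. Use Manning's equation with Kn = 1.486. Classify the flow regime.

supercritical

Flow area A = b·y = 23.5 × 30.2 = 709.7 ft². Wetted perimeter P = b + 2y = 23.5 + 2×30.2 = 83.9 ft.
Hydraulic radius R = A/P = 709.7/83.9 = 8.459 ft.
V = (1.486/n) R^(2/3) √S = (1.486/0.035) × 8.459^(2/3) × √0.051 = 39.81 ft/s. Hydraulic depth D_h = A/T = 709.7/23.5 = 30.2 ft.
Froude number Fr = V/√(g·D_h) = 39.81/√(32.2×30.2) = 1.28, which is greater than 1, so the flow is supercritical.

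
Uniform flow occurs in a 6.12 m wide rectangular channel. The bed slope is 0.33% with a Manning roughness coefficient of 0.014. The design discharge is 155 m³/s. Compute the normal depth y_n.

Manning's equation rearranged: A R^(2/3) = nQ / (1·√S) = 0.014 × 155 / (√0.0033) = 37.77.
Try y = 4.62 m: A R^(2/3) = 42.47 — too large.
Try y = 3.4 m: A R^(2/3) = 28.59 — too small.
Try y = 4.21 m: A R^(2/3) = 37.73 — ≈ 37.77.

y_n = 4.21 m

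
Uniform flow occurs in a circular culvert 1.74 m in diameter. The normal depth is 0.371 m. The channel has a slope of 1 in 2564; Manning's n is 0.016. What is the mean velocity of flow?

V = 0.453 m/s

For a circular section of diameter D = 1.74 m at depth y = 0.371 m, the central angle is θ = 2 arccos(1 − 2y/D) = 1.92 rad. Then A = (D²/8)(θ − sin θ) = 0.371 m² and P = Dθ/2 = 1.67 m.
Hydraulic radius R = A/P = 0.371/1.67 = 0.2221 m.
From Manning's equation, V = (1/n) R^(2/3) S^(1/2) = (1/0.016) × 0.2221^(2/3) × 0.00039^(1/2) = 0.453 m/s.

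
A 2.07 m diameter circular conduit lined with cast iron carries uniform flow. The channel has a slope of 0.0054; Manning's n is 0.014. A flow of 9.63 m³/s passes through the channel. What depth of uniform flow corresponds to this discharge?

Manning's equation rearranged: A R^(2/3) = nQ / (1·√S) = 0.014 × 9.63 / (√0.0054) = 1.835.
At y = 1.04 m: A R^(2/3) = 1.094 — too small.
At y = 1.46 m: A R^(2/3) = 1.834 — ≈ 1.835.

y_n = 1.46 m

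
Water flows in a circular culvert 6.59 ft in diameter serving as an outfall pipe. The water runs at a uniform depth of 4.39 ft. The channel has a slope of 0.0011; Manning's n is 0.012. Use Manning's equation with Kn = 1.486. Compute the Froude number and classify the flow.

subcritical

For a circular section of diameter D = 6.59 ft at depth y = 4.39 ft, the central angle is θ = 2 arccos(1 − 2y/D) = 3.819 rad. Then A = (D²/8)(θ − sin θ) = 24.14 ft² and P = Dθ/2 = 12.58 ft.
Hydraulic radius R = A/P = 24.14/12.58 = 1.918 ft.
V = (1.486/n) R^(2/3) √S = (1.486/0.012) × 1.918^(2/3) × √0.0011 = 6.34 ft/s. Hydraulic depth D_h = A/T = 24.14/6.215 = 3.883 ft.
Froude number Fr = V/√(g·D_h) = 6.34/√(32.2×3.883) = 0.567, which is less than 1, so the flow is subcritical.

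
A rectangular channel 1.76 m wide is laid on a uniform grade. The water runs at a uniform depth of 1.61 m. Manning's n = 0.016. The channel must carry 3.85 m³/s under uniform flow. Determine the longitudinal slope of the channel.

Flow area A = b·y = 1.76 × 1.61 = 2.834 m². Wetted perimeter P = b + 2y = 1.76 + 2×1.61 = 4.98 m.
Hydraulic radius R = A/P = 2.834/4.98 = 0.569 m.
From Manning's equation, S = [nQ / (1 A R^(2/3))]² = [0.016 × 3.85 / (1 × 2.834 × 0.569^(2/3))]² = 0.001.

S = 0.001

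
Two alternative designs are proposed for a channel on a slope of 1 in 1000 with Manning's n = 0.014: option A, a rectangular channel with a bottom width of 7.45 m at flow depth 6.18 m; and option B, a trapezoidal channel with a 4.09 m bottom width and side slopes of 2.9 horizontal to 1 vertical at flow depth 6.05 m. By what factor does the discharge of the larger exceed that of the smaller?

Channel A: Flow area A = b·y = 7.45 × 6.18 = 46.04 m². Wetted perimeter P = b + 2y = 7.45 + 2×6.18 = 19.81 m. Hydraulic radius R = A/P = 46.04/19.81 = 2.324 m. Q_A = (1/0.014)·46.04·2.324^(2/3)·√0.001 = 182.5 m³/s.
Channel B: With bottom width b = 4.09 m and side slope z = 2.9: A = (b + zy)y = (4.09 + 2.9×6.05)×6.05 = 130.9 m²; P = b + 2y√(1+z²) = 4.09 + 2×6.05×3.068 = 41.21 m. Hydraulic radius R = A/P = 130.9/41.21 = 3.176 m. Q_B = (1/0.014)·130.9·3.176^(2/3)·√0.001 = 638.9 m³/s.
The larger discharge is 638.9 m³/s and the smaller is 182.5 m³/s; the ratio is 3.5.

3.5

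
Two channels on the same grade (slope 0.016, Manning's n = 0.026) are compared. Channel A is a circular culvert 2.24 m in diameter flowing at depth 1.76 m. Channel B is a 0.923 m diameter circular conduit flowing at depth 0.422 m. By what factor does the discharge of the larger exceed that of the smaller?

Channel A: For a circular section of diameter D = 2.24 m at depth y = 1.76 m, the central angle is θ = 2 arccos(1 − 2y/D) = 4.358 rad. Then A = (D²/8)(θ − sin θ) = 3.322 m² and P = Dθ/2 = 4.881 m. Hydraulic radius R = A/P = 3.322/4.881 = 0.6805 m. Q_A = (1/0.026)·3.322·0.6805^(2/3)·√0.016 = 12.5 m³/s.
Channel B: For a circular section of diameter D = 0.923 m at depth y = 0.422 m, the central angle is θ = 2 arccos(1 − 2y/D) = 2.97 rad. Then A = (D²/8)(θ − sin θ) = 0.2981 m² and P = Dθ/2 = 1.371 m. Hydraulic radius R = A/P = 0.2981/1.371 = 0.2175 m. Q_B = (1/0.026)·0.2981·0.2175^(2/3)·√0.016 = 0.5246 m³/s.
The larger discharge is 12.5 m³/s and the smaller is 0.5246 m³/s; the ratio is 23.8.

23.8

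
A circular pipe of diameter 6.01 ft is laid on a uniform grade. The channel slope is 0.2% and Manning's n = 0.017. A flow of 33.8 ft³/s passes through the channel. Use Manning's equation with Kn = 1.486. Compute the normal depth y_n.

Manning's equation rearranged: A R^(2/3) = nQ / (1.486·√S) = 0.017 × 33.8 / (1.486 × √0.002) = 8.646.
Trying y = 1.45 ft: A R^(2/3) = 4.75 — low.
Trying y = 2.15 ft: A R^(2/3) = 10.2 — high.
Trying y = 1.97 ft: A R^(2/3) = 8.641 — ≈ 8.646.

y_n = 1.97 ft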